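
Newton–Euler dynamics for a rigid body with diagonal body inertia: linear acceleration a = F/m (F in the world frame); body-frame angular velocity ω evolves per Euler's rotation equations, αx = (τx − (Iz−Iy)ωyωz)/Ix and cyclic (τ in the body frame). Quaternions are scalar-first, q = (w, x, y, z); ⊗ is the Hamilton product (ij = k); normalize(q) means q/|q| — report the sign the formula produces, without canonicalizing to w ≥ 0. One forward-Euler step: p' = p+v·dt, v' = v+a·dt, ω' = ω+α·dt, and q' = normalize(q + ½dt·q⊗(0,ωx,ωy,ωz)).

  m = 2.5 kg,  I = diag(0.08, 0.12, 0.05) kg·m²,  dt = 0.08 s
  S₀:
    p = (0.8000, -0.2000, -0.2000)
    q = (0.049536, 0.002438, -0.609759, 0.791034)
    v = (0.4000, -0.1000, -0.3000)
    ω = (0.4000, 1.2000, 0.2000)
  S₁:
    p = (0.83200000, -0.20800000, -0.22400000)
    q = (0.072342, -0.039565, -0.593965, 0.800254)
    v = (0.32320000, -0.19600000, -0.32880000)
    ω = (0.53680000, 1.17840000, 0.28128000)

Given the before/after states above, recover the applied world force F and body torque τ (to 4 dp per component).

F = (-2.4000, -3.0000, -0.9000)
τ = (0.1200, -0.0300, 0.0700)

ω₁ − ω₀ = (0.13680000, -0.02160000, 0.08128000)
precession coupling = (-0.0168, 0.0024, 0.0192)
τ = I·(Δω/dt) + ω₀×(Iω₀) = (0.1200, -0.0300, 0.0700)
v₁ − v₀ = (-0.07680000, -0.09600000, -0.02880000)
applied force F = (-2.4000, -3.0000, -0.9000)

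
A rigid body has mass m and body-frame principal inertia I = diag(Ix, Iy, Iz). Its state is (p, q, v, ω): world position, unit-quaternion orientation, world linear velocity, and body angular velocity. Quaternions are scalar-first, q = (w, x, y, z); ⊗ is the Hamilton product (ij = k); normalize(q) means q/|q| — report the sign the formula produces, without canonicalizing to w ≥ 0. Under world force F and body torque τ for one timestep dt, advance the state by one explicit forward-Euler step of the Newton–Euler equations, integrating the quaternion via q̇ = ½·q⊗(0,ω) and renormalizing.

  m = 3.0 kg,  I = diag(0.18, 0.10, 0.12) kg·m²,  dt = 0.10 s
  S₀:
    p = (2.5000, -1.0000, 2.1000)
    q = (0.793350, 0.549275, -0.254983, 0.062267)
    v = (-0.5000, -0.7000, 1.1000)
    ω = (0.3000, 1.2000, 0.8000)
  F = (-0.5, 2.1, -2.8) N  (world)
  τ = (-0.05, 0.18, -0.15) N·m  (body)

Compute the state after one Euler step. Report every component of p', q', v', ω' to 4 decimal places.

linear accel F/m = (-0.1667, 0.7000, -0.9333)
p' = p + v·dt = (2.4500, -1.0700, 2.2100)
new velocity v' = (-0.5167, -0.6300, 1.0067)
precession coupling ω×(Iω) = (0.0192, 0.0144, -0.0288)
angular accel α = (-0.3844, 1.6560, -1.0100)
new body rate ω' = (0.2616, 1.3656, 0.6990)
2q̇ = q⊗(0,ω) = (0.0913835, -0.0407018, 0.5312801, 1.3703049)
updated quaternion q' = (0.7958, 0.5458, -0.2278, 0.1304)

p' = (2.4500, -1.0700, 2.2100)
q' = (0.7958, 0.5458, -0.2278, 0.1304)
v' = (-0.5167, -0.6300, 1.0067)
ω' = (0.2616, 1.3656, 0.6990)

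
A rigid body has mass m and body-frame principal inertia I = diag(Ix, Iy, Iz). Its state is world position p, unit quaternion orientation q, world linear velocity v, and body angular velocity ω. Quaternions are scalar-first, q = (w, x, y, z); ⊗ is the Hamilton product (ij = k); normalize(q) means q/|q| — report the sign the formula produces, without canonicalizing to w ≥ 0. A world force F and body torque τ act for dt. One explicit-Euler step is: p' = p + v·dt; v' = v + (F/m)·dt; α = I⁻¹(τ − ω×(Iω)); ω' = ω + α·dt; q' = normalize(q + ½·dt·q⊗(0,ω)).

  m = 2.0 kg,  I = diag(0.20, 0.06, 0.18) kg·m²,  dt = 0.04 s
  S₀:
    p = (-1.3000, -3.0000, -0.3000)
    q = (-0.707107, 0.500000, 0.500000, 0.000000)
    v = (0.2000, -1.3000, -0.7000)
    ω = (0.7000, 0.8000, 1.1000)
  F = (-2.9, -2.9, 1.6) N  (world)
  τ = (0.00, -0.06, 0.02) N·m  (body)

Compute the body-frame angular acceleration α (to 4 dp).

α = (-0.5280, -1.2567, 0.5467)

precession coupling ω×(Iω) = (0.1056, 0.0154, -0.0784)
angular accel α = (-0.5280, -1.2567, 0.5467)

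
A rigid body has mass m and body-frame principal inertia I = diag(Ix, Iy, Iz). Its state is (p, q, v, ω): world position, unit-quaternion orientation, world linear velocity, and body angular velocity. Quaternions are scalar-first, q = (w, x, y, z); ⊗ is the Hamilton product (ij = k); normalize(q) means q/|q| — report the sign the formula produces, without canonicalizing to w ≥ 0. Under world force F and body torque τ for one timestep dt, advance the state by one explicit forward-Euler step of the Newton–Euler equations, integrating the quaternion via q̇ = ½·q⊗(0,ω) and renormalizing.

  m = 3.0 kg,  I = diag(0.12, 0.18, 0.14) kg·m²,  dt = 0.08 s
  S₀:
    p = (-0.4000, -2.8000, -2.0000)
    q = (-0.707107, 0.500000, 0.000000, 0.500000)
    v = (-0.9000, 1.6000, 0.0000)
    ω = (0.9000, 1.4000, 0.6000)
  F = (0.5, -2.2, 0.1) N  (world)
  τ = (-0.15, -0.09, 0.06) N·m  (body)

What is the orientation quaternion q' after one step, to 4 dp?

2q̇ = q⊗(0,ω) = (-0.7500000, -1.3363963, -0.8399498, 0.2757358)
q + ½dt·q⊗(0,ω), renormalized = (-0.7353, 0.4454, -0.0335, 0.5098)

q' = (-0.7353, 0.4454, -0.0335, 0.5098)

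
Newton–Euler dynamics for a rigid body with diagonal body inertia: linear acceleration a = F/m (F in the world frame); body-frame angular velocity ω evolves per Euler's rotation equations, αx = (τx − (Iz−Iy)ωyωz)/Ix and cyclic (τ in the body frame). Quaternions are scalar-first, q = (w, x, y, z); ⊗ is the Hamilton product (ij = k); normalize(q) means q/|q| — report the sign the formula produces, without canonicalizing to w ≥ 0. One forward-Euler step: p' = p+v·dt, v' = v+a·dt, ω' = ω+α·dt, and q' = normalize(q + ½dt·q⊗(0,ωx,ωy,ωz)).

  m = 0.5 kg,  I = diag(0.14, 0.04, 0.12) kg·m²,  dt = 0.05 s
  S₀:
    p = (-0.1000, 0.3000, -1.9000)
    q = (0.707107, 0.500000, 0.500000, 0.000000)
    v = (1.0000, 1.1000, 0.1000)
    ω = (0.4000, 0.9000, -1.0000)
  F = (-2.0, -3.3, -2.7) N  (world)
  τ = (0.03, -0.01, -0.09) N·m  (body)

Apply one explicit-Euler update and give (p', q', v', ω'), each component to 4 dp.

p' = (-0.0500, 0.3550, -1.8950)
q' = (0.6904, 0.4943, 0.5281, -0.0114)
v' = (0.8000, 0.7700, -0.1700)
ω' = (0.4364, 0.8975, -1.0225)

new position p' = (-0.0500, 0.3550, -1.8950)
v' = v + a·dt = (0.8000, 0.7700, -0.1700)
gyro term ω×Iω = (-0.0720, -0.0080, -0.0360)
α = I⁻¹(τ − ω×Iω) = (0.7286, -0.0500, -0.4500)
ω + α·dt = (0.4364, 0.8975, -1.0225)
2q̇ = q⊗(0,ω) = (-0.6500000, -0.2171572, 1.1363963, -0.4571070)
q' = normalize(q + ½dt·q⊗(0,ω)) = (0.6904, 0.4943, 0.5281, -0.0114)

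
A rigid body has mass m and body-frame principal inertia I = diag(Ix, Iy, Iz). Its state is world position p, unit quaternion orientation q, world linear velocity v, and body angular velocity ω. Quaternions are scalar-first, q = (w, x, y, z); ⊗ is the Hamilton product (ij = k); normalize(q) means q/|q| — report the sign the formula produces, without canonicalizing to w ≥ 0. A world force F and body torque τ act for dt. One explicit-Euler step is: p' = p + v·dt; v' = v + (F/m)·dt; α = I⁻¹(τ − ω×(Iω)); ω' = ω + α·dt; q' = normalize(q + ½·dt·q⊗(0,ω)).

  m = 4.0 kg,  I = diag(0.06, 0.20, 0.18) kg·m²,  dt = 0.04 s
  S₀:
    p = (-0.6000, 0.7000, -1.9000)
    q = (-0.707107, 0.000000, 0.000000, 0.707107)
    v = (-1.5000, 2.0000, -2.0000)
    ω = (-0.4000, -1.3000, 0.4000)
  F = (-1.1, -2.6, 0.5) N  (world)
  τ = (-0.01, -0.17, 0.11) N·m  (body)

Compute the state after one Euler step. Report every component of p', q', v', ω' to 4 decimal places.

angular accel α = (-0.3400, -0.9460, 0.2067)
ω' = ω + α·dt = (-0.4136, -1.3378, 0.4083)
Hamilton product q⊗(0,ω) = (-0.2828428, 1.2020819, 0.6363963, -0.2828428)
updated quaternion q' = (-0.7125, 0.0240, 0.0127, 0.7012)
p + v·dt = (-0.6600, 0.7800, -1.9800)
new velocity v' = (-1.5110, 1.9740, -1.9950)

p' = (-0.6600, 0.7800, -1.9800)
q' = (-0.7125, 0.0240, 0.0127, 0.7012)
v' = (-1.5110, 1.9740, -1.9950)
ω' = (-0.4136, -1.3378, 0.4083)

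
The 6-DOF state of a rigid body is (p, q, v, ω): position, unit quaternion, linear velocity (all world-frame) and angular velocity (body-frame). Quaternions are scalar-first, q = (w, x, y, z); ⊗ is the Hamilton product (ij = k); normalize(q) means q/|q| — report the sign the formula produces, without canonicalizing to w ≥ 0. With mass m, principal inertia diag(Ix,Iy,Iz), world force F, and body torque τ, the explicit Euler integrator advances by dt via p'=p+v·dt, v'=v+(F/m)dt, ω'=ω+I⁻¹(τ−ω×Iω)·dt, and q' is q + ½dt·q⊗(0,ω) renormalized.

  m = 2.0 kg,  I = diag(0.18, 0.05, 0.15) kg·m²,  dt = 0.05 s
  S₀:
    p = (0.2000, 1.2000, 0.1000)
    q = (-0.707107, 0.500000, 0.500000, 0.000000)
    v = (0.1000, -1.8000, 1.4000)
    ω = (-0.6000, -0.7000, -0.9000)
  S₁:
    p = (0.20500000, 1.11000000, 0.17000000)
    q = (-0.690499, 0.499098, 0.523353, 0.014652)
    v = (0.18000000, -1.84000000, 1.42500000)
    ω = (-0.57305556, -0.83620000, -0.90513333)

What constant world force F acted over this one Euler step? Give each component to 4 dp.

v₁ − v₀ = (0.08000000, -0.04000000, 0.02500000)
m·(v₁−v₀)/dt = (3.2000, -1.6000, 1.0000)

F = (3.2000, -1.6000, 1.0000)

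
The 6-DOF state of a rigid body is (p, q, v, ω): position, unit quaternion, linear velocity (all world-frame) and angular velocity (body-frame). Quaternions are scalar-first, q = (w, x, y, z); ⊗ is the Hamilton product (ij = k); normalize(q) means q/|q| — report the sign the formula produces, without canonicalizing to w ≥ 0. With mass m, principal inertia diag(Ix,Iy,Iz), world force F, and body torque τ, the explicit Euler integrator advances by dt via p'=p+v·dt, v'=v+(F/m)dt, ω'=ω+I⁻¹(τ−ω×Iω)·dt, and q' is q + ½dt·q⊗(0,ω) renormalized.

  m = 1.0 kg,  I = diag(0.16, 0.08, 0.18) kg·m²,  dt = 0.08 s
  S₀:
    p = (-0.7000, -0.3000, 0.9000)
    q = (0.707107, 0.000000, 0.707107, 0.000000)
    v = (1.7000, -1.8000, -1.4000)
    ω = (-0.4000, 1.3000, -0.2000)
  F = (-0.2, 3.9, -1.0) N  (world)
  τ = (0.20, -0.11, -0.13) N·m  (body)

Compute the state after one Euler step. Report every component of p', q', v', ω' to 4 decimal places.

a = F/m = (-0.2000, 3.9000, -1.0000)
new position p' = (-0.5640, -0.4440, 0.7880)
v + (F/m)dt = (1.6840, -1.4880, -1.4800)
gyro term ω×Iω = (-0.0260, -0.0016, 0.0416)
α = I⁻¹(τ − ω×Iω) = (1.4125, -1.3550, -0.9533)
new body rate ω' = (-0.2870, 1.1916, -0.2763)
2q̇ = q⊗(0,ω) = (-0.9192391, -0.4242642, 0.9192391, 0.1414214)
q' = normalize(q + ½dt·q⊗(0,ω)) = (0.6693, -0.0169, 0.7428, 0.0056)

p' = (-0.5640, -0.4440, 0.7880)
q' = (0.6693, -0.0169, 0.7428, 0.0056)
v' = (1.6840, -1.4880, -1.4800)
ω' = (-0.2870, 1.1916, -0.2763)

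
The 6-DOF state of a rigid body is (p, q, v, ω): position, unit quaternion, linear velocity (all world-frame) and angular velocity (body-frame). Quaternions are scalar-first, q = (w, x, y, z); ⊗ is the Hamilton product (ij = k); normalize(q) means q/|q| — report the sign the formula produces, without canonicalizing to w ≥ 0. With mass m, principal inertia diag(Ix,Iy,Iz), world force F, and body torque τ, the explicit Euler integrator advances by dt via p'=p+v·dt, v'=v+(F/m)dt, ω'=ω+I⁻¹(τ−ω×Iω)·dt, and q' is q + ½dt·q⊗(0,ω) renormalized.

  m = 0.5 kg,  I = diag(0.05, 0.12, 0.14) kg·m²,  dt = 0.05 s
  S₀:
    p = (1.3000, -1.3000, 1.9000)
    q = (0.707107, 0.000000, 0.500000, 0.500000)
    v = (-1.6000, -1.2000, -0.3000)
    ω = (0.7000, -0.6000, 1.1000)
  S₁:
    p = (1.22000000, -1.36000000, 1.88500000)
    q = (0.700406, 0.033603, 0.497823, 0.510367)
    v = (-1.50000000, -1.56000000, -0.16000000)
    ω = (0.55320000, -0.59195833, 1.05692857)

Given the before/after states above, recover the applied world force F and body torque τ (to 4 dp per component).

Δv = v₁−v₀ = (0.10000000, -0.36000000, 0.14000000)
m·(v₁−v₀)/dt = (1.0000, -3.6000, 1.4000)
ω₁ − ω₀ = (-0.14680000, 0.00804167, -0.04307143)
applied torque τ = (-0.1600, -0.0500, -0.1500)

F = (1.0000, -3.6000, 1.4000)
τ = (-0.1600, -0.0500, -0.1500)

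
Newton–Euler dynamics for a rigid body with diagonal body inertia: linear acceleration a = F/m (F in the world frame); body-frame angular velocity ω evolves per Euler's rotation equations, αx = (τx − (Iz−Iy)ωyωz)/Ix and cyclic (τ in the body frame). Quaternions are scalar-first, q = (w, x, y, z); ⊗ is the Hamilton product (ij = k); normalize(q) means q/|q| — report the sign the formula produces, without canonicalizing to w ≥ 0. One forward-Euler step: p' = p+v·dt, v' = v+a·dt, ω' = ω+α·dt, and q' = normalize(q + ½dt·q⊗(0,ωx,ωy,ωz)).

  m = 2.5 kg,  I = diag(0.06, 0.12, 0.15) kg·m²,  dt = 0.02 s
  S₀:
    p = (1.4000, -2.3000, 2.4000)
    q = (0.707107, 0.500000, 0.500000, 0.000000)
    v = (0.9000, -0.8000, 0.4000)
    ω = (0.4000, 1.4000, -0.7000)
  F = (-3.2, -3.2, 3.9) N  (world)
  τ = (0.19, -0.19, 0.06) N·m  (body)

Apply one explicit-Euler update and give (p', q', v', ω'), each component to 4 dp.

p' = (1.4180, -2.3160, 2.4080)
q' = (0.6980, 0.4993, 0.5133, 0.0001)
v' = (0.8744, -0.8256, 0.4312)
ω' = (0.4731, 1.3641, -0.6965)

angular accel α = (3.6567, -1.7933, 0.1760)
ω + α·dt = (0.4731, 1.3641, -0.6965)
q⊗(0,ω) = (-0.9000000, -0.0671572, 1.3399498, 0.0050251)
q' = normalize(q + ½dt·q⊗(0,ω)) = (0.6980, 0.4993, 0.5133, 0.0001)
p' = p + v·dt = (1.4180, -2.3160, 2.4080)
new velocity v' = (0.8744, -0.8256, 0.4312)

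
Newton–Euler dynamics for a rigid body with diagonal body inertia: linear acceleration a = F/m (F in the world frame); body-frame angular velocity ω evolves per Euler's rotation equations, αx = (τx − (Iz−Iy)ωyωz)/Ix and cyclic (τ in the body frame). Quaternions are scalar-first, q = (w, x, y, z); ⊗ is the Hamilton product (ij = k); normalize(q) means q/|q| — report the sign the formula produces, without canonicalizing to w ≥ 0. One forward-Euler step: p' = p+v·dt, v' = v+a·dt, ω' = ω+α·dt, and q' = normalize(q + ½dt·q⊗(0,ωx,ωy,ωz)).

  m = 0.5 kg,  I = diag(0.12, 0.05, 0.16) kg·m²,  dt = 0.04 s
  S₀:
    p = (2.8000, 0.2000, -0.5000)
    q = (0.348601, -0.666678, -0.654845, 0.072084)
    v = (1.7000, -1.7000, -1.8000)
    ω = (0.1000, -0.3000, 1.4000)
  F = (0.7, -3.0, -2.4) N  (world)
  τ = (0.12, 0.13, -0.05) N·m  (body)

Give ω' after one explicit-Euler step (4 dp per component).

ω×(Iω) gyroscopic = (-0.0462, -0.0056, 0.0021)
(τ − ω×Iω)/I = (1.3850, 2.7120, -0.3256)
new body rate ω' = (0.1554, -0.1915, 1.3870)

ω' = (0.1554, -0.1915, 1.3870)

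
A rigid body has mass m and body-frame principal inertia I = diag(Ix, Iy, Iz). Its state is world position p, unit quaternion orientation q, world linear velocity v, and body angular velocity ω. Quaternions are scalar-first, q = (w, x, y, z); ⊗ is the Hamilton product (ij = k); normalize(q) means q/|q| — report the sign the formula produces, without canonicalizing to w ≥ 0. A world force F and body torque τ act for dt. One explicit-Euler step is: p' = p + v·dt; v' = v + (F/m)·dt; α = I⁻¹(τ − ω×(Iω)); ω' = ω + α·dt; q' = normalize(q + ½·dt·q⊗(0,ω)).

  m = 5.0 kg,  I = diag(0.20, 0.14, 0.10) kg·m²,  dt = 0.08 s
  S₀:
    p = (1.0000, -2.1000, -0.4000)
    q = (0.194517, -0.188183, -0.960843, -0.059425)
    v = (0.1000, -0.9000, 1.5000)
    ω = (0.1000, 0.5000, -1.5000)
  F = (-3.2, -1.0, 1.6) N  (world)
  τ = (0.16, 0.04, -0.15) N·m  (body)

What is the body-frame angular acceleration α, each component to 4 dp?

α = (0.6500, 0.3929, -1.4700)

precession coupling ω×(Iω) = (0.0300, -0.0150, -0.0030)
α = I⁻¹(τ − ω×Iω) = (0.6500, 0.3929, -1.4700)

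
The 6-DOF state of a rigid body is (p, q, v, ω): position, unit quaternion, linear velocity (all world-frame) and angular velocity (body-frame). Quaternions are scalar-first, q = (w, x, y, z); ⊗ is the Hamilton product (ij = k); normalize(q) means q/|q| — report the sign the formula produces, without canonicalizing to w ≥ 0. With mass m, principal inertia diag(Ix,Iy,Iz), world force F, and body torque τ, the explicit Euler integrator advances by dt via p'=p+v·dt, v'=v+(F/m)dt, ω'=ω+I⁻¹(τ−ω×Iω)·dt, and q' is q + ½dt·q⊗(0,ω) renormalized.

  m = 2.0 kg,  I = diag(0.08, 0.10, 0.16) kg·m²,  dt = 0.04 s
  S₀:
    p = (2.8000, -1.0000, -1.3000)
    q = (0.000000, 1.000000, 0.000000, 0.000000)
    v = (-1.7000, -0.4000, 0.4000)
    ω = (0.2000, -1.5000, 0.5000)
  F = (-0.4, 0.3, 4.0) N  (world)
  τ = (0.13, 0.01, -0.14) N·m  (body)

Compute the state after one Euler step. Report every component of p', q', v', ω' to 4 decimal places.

p' = (2.7320, -1.0160, -1.2840)
q' = (-0.0040, 0.9995, -0.0100, -0.0300)
v' = (-1.7080, -0.3940, 0.4800)
ω' = (0.2875, -1.4928, 0.4665)

a = (-0.2000, 0.1500, 2.0000)
p + v·dt = (2.7320, -1.0160, -1.2840)
v' = v + a·dt = (-1.7080, -0.3940, 0.4800)
angular accel α = (2.1875, 0.1800, -0.8375)
ω + α·dt = (0.2875, -1.4928, 0.4665)
2q̇ = q⊗(0,ω) = (-0.2000000, 0.0000000, -0.5000000, -1.5000000)
q + ½dt·q⊗(0,ω), renormalized = (-0.0040, 0.9995, -0.0100, -0.0300)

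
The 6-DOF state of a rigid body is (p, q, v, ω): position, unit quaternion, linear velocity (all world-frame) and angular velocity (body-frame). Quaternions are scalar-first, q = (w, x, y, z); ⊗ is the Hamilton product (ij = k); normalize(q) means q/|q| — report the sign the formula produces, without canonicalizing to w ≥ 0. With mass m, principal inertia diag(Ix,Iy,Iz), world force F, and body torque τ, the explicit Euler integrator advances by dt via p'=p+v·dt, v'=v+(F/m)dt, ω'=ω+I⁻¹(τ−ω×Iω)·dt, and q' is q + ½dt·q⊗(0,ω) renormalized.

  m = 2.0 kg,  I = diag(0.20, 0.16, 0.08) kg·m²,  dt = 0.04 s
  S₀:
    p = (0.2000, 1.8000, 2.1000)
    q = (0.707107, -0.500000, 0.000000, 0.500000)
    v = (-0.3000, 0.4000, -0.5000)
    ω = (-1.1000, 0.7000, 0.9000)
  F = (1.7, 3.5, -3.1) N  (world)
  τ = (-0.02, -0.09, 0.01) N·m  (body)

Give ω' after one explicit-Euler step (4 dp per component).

precession coupling ω×(Iω) = (-0.0504, -0.1188, 0.0308)
α = I⁻¹(τ − ω×Iω) = (0.1520, 0.1800, -0.2600)
ω + α·dt = (-1.0939, 0.7072, 0.8896)

ω' = (-1.0939, 0.7072, 0.8896)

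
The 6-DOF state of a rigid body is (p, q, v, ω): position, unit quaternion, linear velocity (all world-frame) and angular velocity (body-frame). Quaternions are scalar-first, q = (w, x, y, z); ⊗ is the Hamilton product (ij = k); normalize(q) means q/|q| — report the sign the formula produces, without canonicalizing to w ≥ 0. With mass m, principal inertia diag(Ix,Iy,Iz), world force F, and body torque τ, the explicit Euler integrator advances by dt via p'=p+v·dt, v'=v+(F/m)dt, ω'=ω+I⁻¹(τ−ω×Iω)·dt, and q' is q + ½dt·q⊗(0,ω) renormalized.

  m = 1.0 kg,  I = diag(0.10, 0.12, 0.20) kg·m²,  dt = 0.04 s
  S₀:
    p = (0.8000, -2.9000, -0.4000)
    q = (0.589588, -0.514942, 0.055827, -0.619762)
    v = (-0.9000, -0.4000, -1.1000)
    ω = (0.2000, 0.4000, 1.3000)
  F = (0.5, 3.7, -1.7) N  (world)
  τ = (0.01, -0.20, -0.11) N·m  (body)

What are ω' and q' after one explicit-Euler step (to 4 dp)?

α = I⁻¹(τ − ω×Iω) = (-0.3160, -1.4500, -0.5580)
new body rate ω' = (0.1874, 0.3420, 1.2777)
Hamilton product q⊗(0,ω) = (0.8863482, 0.4383975, 0.7813074, 0.5493222)
q' = normalize(q + ½dt·q⊗(0,ω)) = (0.6071, -0.5060, 0.0714, -0.6085)

ω' = (0.1874, 0.3420, 1.2777)
q' = (0.6071, -0.5060, 0.0714, -0.6085)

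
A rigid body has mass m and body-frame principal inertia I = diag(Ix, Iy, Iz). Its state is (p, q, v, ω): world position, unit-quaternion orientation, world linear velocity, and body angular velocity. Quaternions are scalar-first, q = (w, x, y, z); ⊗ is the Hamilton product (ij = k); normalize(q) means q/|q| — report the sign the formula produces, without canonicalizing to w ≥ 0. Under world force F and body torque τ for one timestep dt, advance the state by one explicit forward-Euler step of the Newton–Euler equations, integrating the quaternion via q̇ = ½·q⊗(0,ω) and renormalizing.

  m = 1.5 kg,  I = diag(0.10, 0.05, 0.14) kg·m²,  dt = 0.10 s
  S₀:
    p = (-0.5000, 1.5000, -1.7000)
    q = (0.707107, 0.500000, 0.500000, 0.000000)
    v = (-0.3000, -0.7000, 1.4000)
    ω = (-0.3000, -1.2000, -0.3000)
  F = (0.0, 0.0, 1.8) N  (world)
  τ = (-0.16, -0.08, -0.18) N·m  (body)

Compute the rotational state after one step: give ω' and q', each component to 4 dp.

ω' = (-0.4924, -1.3528, -0.4157)
q' = (0.7431, 0.4809, 0.4641, -0.0330)

ω×(Iω) gyroscopic = (0.0324, -0.0036, -0.0180)
angular accel α = (-1.9240, -1.5280, -1.1571)
ω + α·dt = (-0.4924, -1.3528, -0.4157)
q⊗(0,ω) = (0.7500000, -0.3621321, -0.6985284, -0.6621321)
q + ½dt·q⊗(0,ω), renormalized = (0.7431, 0.4809, 0.4641, -0.0330)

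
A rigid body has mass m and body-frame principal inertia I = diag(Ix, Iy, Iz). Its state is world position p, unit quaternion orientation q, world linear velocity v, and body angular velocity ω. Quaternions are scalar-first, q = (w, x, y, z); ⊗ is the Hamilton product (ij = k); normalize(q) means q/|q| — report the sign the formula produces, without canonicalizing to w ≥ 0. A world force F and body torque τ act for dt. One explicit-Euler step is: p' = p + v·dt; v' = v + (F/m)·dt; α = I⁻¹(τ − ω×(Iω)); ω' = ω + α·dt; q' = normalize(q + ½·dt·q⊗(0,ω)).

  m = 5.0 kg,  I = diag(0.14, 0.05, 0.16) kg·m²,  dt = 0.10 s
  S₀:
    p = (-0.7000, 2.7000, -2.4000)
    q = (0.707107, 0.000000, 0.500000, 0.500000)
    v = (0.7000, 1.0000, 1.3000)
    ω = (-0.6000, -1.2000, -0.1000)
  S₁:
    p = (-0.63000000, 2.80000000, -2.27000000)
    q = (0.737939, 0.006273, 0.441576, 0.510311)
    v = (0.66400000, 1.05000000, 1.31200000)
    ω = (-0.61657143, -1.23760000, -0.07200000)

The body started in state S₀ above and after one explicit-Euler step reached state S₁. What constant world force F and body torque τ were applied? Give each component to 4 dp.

Δω = ω₁−ω₀ = (-0.01657143, -0.03760000, 0.02800000)
gyro term ω₀×Iω₀ = (0.0132, -0.0012, -0.0648)
I·α + gyro = (-0.0100, -0.0200, -0.0200)
v₁ − v₀ = (-0.03600000, 0.05000000, 0.01200000)
m·(v₁−v₀)/dt = (-1.8000, 2.5000, 0.6000)

F = (-1.8000, 2.5000, 0.6000)
τ = (-0.0100, -0.0200, -0.0200)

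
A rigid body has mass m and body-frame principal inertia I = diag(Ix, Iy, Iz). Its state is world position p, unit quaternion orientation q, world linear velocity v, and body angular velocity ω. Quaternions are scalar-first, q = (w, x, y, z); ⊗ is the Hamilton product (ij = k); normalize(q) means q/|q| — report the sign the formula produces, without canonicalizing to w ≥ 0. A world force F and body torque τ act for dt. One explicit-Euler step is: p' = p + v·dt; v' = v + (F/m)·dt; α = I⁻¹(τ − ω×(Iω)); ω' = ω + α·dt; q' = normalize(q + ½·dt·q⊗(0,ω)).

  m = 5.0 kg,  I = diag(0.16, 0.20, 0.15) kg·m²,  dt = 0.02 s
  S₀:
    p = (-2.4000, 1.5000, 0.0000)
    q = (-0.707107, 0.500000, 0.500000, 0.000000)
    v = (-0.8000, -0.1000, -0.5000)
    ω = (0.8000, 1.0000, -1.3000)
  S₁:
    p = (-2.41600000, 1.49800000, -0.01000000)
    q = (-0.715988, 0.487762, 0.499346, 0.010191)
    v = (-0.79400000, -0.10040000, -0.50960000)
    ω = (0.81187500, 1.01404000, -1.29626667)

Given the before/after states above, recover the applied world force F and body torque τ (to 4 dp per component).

F = (1.5000, -0.1000, -2.4000)
τ = (0.1600, 0.1300, 0.0600)

ω₁ − ω₀ = (0.01187500, 0.01404000, 0.00373333)
I·α + gyro = (0.1600, 0.1300, 0.0600)
Δv = v₁−v₀ = (0.00600000, -0.00040000, -0.00960000)
m·(v₁−v₀)/dt = (1.5000, -0.1000, -2.4000)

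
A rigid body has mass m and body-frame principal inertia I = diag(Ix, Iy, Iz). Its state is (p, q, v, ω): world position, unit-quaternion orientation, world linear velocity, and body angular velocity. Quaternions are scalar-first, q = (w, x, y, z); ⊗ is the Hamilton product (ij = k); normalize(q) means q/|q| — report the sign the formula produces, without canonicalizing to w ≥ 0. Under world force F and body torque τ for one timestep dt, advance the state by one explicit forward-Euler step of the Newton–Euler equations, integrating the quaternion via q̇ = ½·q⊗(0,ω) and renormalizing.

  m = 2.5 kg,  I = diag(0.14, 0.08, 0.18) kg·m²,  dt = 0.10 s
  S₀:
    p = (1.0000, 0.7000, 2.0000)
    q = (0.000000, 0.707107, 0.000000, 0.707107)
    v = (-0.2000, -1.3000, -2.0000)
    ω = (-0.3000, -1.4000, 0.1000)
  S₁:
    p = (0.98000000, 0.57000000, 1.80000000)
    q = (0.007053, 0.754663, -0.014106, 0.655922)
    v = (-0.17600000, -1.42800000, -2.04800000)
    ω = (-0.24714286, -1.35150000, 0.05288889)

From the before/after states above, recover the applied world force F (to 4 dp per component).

Δv = v₁−v₀ = (0.02400000, -0.12800000, -0.04800000)
m·(v₁−v₀)/dt = (0.6000, -3.2000, -1.2000)

F = (0.6000, -3.2000, -1.2000)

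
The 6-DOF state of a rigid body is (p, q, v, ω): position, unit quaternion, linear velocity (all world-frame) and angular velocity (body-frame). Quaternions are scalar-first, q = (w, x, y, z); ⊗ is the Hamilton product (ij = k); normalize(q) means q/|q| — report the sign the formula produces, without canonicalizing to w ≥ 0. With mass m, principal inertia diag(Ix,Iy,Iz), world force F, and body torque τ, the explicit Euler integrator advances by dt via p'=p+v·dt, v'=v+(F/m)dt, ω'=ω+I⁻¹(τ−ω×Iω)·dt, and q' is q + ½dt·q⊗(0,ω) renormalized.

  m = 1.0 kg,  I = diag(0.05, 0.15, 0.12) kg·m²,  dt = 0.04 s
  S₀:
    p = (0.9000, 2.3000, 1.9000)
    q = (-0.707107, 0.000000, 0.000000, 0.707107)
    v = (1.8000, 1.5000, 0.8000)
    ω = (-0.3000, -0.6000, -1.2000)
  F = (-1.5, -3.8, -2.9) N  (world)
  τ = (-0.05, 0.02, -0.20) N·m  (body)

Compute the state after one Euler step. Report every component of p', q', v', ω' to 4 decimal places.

p' = (0.9720, 2.3600, 1.9320)
q' = (-0.6899, 0.0127, 0.0042, 0.7238)
v' = (1.7400, 1.3480, 0.6840)
ω' = (-0.3227, -0.5879, -1.2727)

precession coupling ω×(Iω) = (-0.0216, -0.0252, 0.0180)
α = I⁻¹(τ − ω×Iω) = (-0.5680, 0.3013, -1.8167)
ω' = ω + α·dt = (-0.3227, -0.5879, -1.2727)
Hamilton product q⊗(0,ω) = (0.8485284, 0.6363963, 0.2121321, 0.8485284)
q + ½dt·q⊗(0,ω), renormalized = (-0.6899, 0.0127, 0.0042, 0.7238)
a = F/m = (-1.5000, -3.8000, -2.9000)
p' = p + v·dt = (0.9720, 2.3600, 1.9320)
v' = v + a·dt = (1.7400, 1.3480, 0.6840)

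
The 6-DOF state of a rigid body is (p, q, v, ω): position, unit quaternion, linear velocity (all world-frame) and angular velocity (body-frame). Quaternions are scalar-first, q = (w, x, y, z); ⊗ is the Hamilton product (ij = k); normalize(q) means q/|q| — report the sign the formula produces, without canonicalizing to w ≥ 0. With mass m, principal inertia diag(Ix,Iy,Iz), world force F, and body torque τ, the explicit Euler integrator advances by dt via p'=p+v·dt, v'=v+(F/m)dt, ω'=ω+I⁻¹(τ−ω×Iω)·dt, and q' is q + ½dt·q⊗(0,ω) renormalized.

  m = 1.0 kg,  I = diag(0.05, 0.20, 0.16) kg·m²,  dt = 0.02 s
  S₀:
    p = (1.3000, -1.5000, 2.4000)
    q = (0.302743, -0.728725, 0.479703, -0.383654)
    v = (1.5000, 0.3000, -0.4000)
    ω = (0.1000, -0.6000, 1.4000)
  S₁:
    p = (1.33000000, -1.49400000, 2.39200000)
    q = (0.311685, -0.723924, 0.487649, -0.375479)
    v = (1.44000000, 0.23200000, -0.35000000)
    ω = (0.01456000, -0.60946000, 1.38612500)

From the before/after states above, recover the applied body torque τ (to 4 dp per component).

τ = (-0.1800, -0.1100, -0.1200)

rate change Δω = (-0.08544000, -0.00946000, -0.01387500)
precession coupling = (0.0336, -0.0154, -0.0090)
applied torque τ = (-0.1800, -0.1100, -0.1200)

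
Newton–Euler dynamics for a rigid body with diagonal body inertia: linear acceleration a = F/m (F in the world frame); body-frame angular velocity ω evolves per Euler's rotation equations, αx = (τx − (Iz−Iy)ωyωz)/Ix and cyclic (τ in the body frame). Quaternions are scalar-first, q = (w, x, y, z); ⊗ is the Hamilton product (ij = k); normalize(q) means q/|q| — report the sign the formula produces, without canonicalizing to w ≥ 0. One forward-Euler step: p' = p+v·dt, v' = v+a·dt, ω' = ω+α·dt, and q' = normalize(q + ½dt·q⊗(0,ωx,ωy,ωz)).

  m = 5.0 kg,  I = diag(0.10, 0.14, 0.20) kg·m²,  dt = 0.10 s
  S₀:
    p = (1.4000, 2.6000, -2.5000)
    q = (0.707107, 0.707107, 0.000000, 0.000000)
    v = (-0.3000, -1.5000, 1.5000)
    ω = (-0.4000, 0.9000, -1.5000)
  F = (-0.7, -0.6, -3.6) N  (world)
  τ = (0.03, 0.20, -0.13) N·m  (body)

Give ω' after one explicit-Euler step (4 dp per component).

ω' = (-0.2890, 1.0857, -1.5578)

angular accel α = (1.1100, 1.8571, -0.5780)
ω + α·dt = (-0.2890, 1.0857, -1.5578)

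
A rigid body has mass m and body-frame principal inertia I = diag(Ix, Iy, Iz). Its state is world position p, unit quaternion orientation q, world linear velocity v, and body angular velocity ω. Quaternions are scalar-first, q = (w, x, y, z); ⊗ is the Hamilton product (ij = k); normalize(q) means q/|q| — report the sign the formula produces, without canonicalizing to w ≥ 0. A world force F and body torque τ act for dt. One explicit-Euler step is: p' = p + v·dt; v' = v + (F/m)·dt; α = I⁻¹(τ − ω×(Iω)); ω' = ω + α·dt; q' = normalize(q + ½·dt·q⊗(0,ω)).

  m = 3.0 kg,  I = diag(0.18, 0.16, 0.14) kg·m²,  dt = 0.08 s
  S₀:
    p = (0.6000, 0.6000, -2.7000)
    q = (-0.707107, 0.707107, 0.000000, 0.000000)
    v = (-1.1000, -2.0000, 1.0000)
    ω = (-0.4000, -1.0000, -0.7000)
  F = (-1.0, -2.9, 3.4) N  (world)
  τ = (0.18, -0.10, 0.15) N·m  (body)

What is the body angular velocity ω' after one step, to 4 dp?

ω' = (-0.3138, -1.0556, -0.6097)

angular accel α = (1.0778, -0.6950, 1.1286)
new body rate ω' = (-0.3138, -1.0556, -0.6097)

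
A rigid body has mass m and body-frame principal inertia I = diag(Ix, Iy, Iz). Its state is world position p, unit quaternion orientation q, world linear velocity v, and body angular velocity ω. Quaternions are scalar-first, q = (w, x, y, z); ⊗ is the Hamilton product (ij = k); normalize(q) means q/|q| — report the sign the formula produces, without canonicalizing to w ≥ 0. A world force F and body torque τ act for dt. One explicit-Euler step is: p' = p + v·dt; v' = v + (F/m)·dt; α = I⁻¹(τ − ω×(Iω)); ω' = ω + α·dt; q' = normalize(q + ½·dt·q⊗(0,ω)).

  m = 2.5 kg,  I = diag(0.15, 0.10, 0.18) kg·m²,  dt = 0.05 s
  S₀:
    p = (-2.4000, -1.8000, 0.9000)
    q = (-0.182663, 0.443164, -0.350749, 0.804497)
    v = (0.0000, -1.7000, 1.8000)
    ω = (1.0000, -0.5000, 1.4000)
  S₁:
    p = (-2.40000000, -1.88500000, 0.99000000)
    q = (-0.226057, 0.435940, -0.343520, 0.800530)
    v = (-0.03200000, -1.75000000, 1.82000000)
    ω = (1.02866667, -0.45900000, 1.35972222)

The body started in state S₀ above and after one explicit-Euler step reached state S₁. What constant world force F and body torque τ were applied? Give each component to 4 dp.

F = (-1.6000, -2.5000, 1.0000)
τ = (0.0300, 0.0400, -0.1200)

ω₁ − ω₀ = (0.02866667, 0.04100000, -0.04027778)
τ = I·(Δω/dt) + ω₀×(Iω₀) = (0.0300, 0.0400, -0.1200)
Δv = v₁−v₀ = (-0.03200000, -0.05000000, 0.02000000)
applied force F = (-1.6000, -2.5000, 1.0000)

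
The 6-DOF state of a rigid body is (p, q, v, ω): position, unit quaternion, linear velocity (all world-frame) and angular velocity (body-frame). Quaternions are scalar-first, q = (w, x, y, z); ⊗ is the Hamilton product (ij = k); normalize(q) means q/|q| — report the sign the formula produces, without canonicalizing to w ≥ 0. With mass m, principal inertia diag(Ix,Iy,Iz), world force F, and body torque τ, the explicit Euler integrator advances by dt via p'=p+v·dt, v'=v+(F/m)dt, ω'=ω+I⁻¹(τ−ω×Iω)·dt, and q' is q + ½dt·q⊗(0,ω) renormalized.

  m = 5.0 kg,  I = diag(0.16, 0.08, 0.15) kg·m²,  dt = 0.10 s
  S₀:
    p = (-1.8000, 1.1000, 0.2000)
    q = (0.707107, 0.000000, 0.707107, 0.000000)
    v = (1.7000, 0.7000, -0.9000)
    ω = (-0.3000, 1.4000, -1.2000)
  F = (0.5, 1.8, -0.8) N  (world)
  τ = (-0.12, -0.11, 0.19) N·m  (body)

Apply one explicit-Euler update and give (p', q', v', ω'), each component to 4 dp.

p' = p + v·dt = (-1.6300, 1.1700, 0.1100)
new velocity v' = (1.7100, 0.7360, -0.9160)
α = I⁻¹(τ − ω×Iω) = (-0.0150, -1.4200, 1.0427)
new body rate ω' = (-0.3015, 1.2580, -1.0957)
2q̇ = q⊗(0,ω) = (-0.9899498, -1.0606605, 0.9899498, -0.6363963)
q + ½dt·q⊗(0,ω), renormalized = (0.6548, -0.0528, 0.7533, -0.0317)

p' = (-1.6300, 1.1700, 0.1100)
q' = (0.6548, -0.0528, 0.7533, -0.0317)
v' = (1.7100, 0.7360, -0.9160)
ω' = (-0.3015, 1.2580, -1.0957)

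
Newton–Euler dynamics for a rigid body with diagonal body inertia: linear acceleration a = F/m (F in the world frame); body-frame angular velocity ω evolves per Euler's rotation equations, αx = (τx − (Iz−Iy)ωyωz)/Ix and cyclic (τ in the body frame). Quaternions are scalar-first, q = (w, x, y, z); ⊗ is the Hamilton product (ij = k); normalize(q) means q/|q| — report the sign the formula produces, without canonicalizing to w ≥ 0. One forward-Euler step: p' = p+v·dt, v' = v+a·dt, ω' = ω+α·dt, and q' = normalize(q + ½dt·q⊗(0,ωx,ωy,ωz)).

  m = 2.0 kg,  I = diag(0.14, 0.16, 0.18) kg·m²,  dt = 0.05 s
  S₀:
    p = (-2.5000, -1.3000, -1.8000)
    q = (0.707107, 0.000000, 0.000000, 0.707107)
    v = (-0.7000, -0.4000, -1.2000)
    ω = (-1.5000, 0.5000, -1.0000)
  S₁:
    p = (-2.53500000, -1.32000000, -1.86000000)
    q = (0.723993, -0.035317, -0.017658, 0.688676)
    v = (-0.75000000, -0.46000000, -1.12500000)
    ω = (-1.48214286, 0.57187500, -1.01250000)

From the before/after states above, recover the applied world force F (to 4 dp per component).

velocity change Δv = (-0.05000000, -0.06000000, 0.07500000)
F = m·Δv/dt = (-2.0000, -2.4000, 3.0000)

F = (-2.0000, -2.4000, 3.0000)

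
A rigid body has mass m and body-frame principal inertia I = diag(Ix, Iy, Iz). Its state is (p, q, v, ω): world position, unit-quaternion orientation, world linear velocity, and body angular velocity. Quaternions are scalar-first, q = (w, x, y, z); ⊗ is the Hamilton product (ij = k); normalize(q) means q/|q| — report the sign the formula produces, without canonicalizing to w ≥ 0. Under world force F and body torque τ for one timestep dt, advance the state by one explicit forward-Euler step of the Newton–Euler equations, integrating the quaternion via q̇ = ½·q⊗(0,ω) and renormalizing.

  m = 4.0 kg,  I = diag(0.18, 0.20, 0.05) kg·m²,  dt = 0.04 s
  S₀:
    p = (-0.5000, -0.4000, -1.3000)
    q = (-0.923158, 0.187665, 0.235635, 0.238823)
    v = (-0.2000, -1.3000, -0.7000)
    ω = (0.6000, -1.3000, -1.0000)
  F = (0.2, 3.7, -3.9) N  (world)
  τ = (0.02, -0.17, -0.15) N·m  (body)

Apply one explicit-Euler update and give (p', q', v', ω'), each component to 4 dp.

(τ − ω×Iω)/I = (1.1944, -0.4600, -2.6880)
new body rate ω' = (0.6478, -1.3184, -1.1075)
2q̇ = q⊗(0,ω) = (0.4325495, -0.4790599, 1.5310642, 0.5378125)
q + ½dt·q⊗(0,ω), renormalized = (-0.9140, 0.1780, 0.2661, 0.2494)
a = F/m = (0.0500, 0.9250, -0.9750)
p + v·dt = (-0.5080, -0.4520, -1.3280)
v + (F/m)dt = (-0.1980, -1.2630, -0.7390)

p' = (-0.5080, -0.4520, -1.3280)
q' = (-0.9140, 0.1780, 0.2661, 0.2494)
v' = (-0.1980, -1.2630, -0.7390)
ω' = (0.6478, -1.3184, -1.1075)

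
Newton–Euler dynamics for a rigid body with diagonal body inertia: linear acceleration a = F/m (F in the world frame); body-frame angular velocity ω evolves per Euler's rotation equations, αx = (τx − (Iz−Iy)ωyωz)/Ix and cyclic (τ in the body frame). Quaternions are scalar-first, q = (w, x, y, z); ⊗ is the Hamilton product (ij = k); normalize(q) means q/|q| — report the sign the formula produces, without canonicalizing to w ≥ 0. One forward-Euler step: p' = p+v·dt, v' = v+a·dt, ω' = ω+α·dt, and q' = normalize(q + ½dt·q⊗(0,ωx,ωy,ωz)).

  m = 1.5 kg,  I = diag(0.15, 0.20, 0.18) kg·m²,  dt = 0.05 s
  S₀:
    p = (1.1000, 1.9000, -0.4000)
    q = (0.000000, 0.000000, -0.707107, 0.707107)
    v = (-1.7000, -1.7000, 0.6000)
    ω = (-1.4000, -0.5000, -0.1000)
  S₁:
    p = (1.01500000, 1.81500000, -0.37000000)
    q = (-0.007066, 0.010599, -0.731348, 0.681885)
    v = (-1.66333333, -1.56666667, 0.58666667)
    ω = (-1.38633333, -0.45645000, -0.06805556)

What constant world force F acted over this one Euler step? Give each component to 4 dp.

F = (1.1000, 4.0000, -0.4000)

Δv = v₁−v₀ = (0.03666667, 0.13333333, -0.01333333)
m·(v₁−v₀)/dt = (1.1000, 4.0000, -0.4000)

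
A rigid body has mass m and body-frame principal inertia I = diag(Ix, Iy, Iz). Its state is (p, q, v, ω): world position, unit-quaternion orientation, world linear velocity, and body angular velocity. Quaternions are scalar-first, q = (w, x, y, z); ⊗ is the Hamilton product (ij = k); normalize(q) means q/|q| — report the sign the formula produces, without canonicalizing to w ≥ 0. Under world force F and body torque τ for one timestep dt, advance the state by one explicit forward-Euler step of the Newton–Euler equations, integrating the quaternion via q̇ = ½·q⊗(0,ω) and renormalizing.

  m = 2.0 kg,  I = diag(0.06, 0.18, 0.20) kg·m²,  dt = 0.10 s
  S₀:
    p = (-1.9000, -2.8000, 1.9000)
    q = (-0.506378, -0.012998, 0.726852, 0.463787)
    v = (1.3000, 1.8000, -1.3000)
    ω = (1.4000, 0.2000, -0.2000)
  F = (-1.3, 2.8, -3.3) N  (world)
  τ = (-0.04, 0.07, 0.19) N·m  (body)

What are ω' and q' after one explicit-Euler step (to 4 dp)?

gyro term ω×Iω = (-0.0008, 0.0392, 0.0336)
α = I⁻¹(τ − ω×Iω) = (-0.6533, 0.1711, 0.7820)
new body rate ω' = (1.3347, 0.2171, -0.1218)
2q̇ = q⊗(0,ω) = (-0.0344158, -0.9470570, 0.5454266, -0.9189168)
q + ½dt·q⊗(0,ω), renormalized = (-0.5068, -0.0602, 0.7522, 0.4168)

ω' = (1.3347, 0.2171, -0.1218)
q' = (-0.5068, -0.0602, 0.7522, 0.4168)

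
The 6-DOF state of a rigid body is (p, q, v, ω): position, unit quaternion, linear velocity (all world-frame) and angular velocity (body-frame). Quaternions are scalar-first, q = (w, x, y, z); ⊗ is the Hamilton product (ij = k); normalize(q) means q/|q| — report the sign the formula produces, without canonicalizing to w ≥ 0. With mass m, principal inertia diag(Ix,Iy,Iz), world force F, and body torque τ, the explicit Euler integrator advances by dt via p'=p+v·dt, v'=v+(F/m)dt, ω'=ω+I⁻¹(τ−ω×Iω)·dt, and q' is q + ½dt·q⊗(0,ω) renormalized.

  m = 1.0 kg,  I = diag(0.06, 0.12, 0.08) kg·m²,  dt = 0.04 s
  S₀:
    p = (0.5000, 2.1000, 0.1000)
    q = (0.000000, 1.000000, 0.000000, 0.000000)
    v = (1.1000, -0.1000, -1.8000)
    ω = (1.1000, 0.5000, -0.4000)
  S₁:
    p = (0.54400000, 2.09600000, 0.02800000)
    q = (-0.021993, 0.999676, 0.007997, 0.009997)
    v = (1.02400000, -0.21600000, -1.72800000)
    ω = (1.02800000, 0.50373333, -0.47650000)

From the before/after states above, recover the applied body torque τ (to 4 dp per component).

τ = (-0.1000, 0.0200, -0.1200)

rate change Δω = (-0.07200000, 0.00373333, -0.07650000)
τ = I·(Δω/dt) + ω₀×(Iω₀) = (-0.1000, 0.0200, -0.1200)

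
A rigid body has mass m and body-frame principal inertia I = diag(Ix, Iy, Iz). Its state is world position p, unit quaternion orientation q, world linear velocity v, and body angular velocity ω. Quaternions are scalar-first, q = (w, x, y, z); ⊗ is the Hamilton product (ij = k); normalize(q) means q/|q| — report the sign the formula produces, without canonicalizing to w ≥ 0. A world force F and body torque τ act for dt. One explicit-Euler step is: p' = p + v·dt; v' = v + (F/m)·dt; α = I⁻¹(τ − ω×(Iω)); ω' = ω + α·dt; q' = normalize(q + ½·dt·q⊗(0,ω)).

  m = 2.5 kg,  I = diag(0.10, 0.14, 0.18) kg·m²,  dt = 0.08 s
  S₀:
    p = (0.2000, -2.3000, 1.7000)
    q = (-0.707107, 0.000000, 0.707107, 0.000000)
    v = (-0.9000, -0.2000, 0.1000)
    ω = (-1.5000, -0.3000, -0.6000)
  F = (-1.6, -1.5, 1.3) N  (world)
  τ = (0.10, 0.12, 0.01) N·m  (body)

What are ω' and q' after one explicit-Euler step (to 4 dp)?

(τ − ω×Iω)/I = (0.9280, 1.3714, -0.0444)
ω' = ω + α·dt = (-1.4258, -0.1903, -0.6036)
2q̇ = q⊗(0,ω) = (0.2121321, 0.6363963, 0.2121321, 1.4849247)
q' = normalize(q + ½dt·q⊗(0,ω)) = (-0.6971, 0.0254, 0.7141, 0.0593)

ω' = (-1.4258, -0.1903, -0.6036)
q' = (-0.6971, 0.0254, 0.7141, 0.0593)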